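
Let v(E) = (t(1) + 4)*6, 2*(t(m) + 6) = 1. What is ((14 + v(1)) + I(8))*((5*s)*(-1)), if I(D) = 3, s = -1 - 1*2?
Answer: 120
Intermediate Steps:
t(m) = -11/2 (t(m) = -6 + (½)*1 = -6 + ½ = -11/2)
v(E) = -9 (v(E) = (-11/2 + 4)*6 = -3/2*6 = -9)
s = -3 (s = -1 - 2 = -3)
((14 + v(1)) + I(8))*((5*s)*(-1)) = ((14 - 9) + 3)*((5*(-3))*(-1)) = (5 + 3)*(-15*(-1)) = 8*15 = 120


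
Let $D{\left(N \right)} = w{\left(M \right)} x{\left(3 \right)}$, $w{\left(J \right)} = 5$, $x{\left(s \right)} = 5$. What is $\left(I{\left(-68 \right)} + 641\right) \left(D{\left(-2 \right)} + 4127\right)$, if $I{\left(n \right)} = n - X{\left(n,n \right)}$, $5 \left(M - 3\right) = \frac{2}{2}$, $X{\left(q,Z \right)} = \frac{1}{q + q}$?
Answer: $\frac{40445151}{17} \approx 2.3791 \cdot 10^{6}$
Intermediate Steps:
$X{\left(q,Z \right)} = \frac{1}{2 q}$
$M = \frac{16}{5}$ ($M = 3 + \frac{2 \cdot \frac{1}{2}}{5} = 3 + \frac{1}{5} \cdot 1 = 3 + \frac{1}{5} = \frac{16}{5} \approx 3.2$)
$I{\left(n \right)} = n - \frac{1}{2 n}$
$D{\left(N \right)} = 25$ ($D{\left(N \right)} = 5 \cdot 5 = 25$)
$\left(I{\left(-68 \right)} + 641\right) \left(D{\left(-2 \right)} + 4127\right) = \left(\left(-68 - \frac{1}{2 \left(-68\right)}\right) + 641\right) \left(25 + 4127\right) = \left(\left(-68 - - \frac{1}{136}\right) + 641\right) 4152 = \left(\left(-68 + \frac{1}{136}\right) + 641\right) 4152 = \left(- \frac{9247}{136} + 641\right) 4152 = \frac{77929}{136} \cdot 4152 = \frac{40445151}{17}$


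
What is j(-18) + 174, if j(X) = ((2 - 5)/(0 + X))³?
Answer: 37585/216 ≈ 174.00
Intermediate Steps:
j(X) = -27/X³ (j(X) = (-3/X)³ = -27/X³)
j(-18) + 174 = -27/(-18)³ + 174 = -27*(-1/5832) + 174 = 1/216 + 174 = 37585/216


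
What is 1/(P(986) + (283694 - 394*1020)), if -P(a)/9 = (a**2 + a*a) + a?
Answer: -1/17626588 ≈ -5.6732e-8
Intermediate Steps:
P(a) = -18*a**2 - 9*a (P(a) = -9*((a**2 + a*a) + a) = -9*((a**2 + a**2) + a) = -9*(2*a**2 + a) = -9*(a + 2*a**2) = -18*a**2 - 9*a)
1/(P(986) + (283694 - 394*1020)) = 1/(-9*986*(1 + 2*986) + (283694 - 394*1020)) = 1/(-9*986*(1 + 1972) + (283694 - 401880)) = 1/(-9*986*1973 - 118186) = 1/(-17508402 - 118186) = 1/(-17626588) = -1/17626588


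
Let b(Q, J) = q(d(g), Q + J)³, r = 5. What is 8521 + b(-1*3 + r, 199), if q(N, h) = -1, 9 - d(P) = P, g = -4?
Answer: 8520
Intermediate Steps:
d(P) = 9 - P
b(Q, J) = -1 (b(Q, J) = (-1)³ = -1)
8521 + b(-1*3 + r, 199) = 8521 - 1 = 8520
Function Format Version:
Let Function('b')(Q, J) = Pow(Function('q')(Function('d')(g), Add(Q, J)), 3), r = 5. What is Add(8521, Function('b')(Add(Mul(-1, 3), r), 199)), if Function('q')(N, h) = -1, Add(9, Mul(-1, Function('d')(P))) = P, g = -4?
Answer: 8520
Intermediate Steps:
Function('d')(P) = Add(9, Mul(-1, P))
Function('b')(Q, J) = -1 (Function('b')(Q, J) = Pow(-1, 3) = -1)
Add(8521, Function('b')(Add(Mul(-1, 3), r), 199)) = Add(8521, -1) = 8520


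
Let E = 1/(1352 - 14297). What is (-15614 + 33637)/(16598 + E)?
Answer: 233307735/214861109 ≈ 1.0859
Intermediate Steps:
E = -1/12945 (E = 1/(-12945) = -1/12945 ≈ -7.7250e-5)
(-15614 + 33637)/(16598 + E) = (-15614 + 33637)/(16598 - 1/12945) = 18023/(214861109/12945) = 18023*(12945/214861109) = 233307735/214861109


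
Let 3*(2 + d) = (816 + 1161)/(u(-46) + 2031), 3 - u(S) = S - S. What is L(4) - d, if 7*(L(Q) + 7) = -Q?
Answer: -83939/14238 ≈ -5.8954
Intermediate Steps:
u(S) = 3 (u(S) = 3 - (S - S) = 3 - 1*0 = 3 + 0 = 3)
d = -3409/2034 (d = -2 + ((816 + 1161)/(3 + 2031))/3 = -2 + (1977/2034)/3 = -2 + (1977*(1/2034))/3 = -2 + (⅓)*(659/678) = -2 + 659/2034 = -3409/2034 ≈ -1.6760)
L(Q) = -7 - Q/7 (L(Q) = -7 + (-Q)/7 = -7 - Q/7)
L(4) - d = (-7 - ⅐*4) - 1*(-3409/2034) = (-7 - 4/7) + 3409/2034 = -53/7 + 3409/2034 = -83939/14238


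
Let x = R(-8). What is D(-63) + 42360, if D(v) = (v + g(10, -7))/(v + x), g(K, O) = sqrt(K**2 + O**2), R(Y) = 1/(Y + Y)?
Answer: 42742248/1009 - 16*sqrt(149)/1009 ≈ 42361.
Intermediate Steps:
R(Y) = 1/(2*Y)
x = -1/16 (x = (1/2)/(-8) = (1/2)*(-1/8) = -1/16 ≈ -0.062500)
D(v) = (v + sqrt(149))/(-1/16 + v) (D(v) = (v + sqrt(10**2 + (-7)**2))/(v - 1/16) = (v + sqrt(100 + 49))/(-1/16 + v) = (v + sqrt(149))/(-1/16 + v))
D(-63) + 42360 = 16*(-63 + sqrt(149))/(-1 + 16*(-63)) + 42360 = 16*(-63 + sqrt(149))/(-1 - 1008) + 42360 = 16*(-63 + sqrt(149))/(-1009) + 42360 = 16*(-1/1009)*(-63 + sqrt(149)) + 42360 = (1008/1009 - 16*sqrt(149)/1009) + 42360 = 42742248/1009 - 16*sqrt(149)/1009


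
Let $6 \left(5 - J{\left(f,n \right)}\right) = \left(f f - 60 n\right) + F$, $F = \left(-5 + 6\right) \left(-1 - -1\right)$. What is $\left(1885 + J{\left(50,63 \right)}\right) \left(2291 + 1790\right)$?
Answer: $\frac{25751110}{3} \approx 8.5837 \cdot 10^{6}$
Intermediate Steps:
$F = 0$ ($F = 1 \left(-1 + 1\right) = 1 \cdot 0 = 0$)
$J{\left(f,n \right)} = 5 + 10 n - \frac{f^{2}}{6}$ ($J{\left(f,n \right)} = 5 - \frac{\left(f f - 60 n\right) + 0}{6} = 5 - \frac{\left(f^{2} - 60 n\right) + 0}{6} = 5 - \frac{f^{2} - 60 n}{6} = 5 - \left(- 10 n + \frac{f^{2}}{6}\right) = 5 + 10 n - \frac{f^{2}}{6}$)
$\left(1885 + J{\left(50,63 \right)}\right) \left(2291 + 1790\right) = \left(1885 + \left(5 + 10 \cdot 63 - \frac{50^{2}}{6}\right)\right) \left(2291 + 1790\right) = \left(1885 + \left(5 + 630 - \frac{1250}{3}\right)\right) 4081 = \left(1885 + \frac{655}{3}\right) 4081 = \frac{6310}{3} \cdot 4081 = \frac{25751110}{3}$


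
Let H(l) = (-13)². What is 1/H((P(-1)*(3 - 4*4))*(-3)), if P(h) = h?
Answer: 1/169 ≈ 0.0059172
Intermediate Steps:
H(l) = 169
1/H((P(-1)*(3 - 4*4))*(-3)) = 1/169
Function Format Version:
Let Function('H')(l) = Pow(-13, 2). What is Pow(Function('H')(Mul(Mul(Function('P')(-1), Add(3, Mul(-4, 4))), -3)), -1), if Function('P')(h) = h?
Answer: Rational(1, 169) ≈ 0.0059172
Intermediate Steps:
Function('H')(l) = 169
Pow(Function('H')(Mul(Mul(Function('P')(-1), Add(3, Mul(-4, 4))), -3)), -1) = Pow(169, -1) = Rational(1, 169)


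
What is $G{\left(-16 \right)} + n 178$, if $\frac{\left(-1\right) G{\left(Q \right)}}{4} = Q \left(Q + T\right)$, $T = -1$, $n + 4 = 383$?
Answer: $66374$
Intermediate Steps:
$n = 379$ ($n = -4 + 383 = 379$)
$G{\left(Q \right)} = - 4 Q \left(-1 + Q\right)$ ($G{\left(Q \right)} = - 4 Q \left(Q - 1\right) = - 4 Q \left(-1 + Q\right)$)
$G{\left(-16 \right)} + n 178 = 4 \left(-16\right) \left(1 - -16\right) + 379 \cdot 178 = 4 \left(-16\right) \left(1 + 16\right) + 67462 = 4 \left(-16\right) 17 + 67462 = -1088 + 67462 = 66374$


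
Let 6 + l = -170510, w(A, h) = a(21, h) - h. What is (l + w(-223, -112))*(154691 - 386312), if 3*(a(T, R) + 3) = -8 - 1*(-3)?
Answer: 39470225782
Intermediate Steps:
a(T, R) = -14/3 (a(T, R) = -3 + (-8 - 1*(-3))/3 = -3 + (-8 + 3)/3 = -3 + (1/3)*(-5) = -3 - 5/3 = -14/3)
w(A, h) = -14/3 - h
l = -170516 (l = -6 - 170510 = -170516)
(l + w(-223, -112))*(154691 - 386312) = (-170516 + (-14/3 - 1*(-112)))*(154691 - 386312) = (-170516 + (-14/3 + 112))*(-231621) = (-170516 + 322/3)*(-231621) = -511226/3*(-231621) = 39470225782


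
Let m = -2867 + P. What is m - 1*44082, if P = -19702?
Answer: -66651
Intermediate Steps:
m = -22569 (m = -2867 - 19702 = -22569)
m - 1*44082 = -22569 - 1*44082 = -22569 - 44082 = -66651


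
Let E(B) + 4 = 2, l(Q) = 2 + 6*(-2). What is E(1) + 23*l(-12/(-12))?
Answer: -232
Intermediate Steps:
l(Q) = -10 (l(Q) = 2 - 12 = -10)
E(B) = -2 (E(B) = -4 + 2 = -2)
E(1) + 23*l(-12/(-12)) = -2 + 23*(-10) = -2 - 230 = -232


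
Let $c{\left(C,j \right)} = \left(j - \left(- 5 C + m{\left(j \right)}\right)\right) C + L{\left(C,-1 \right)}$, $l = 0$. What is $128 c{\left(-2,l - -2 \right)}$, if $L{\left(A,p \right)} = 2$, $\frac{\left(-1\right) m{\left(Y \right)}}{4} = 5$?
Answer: $-2816$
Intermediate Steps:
$m{\left(Y \right)} = -20$ ($m{\left(Y \right)} = \left(-4\right) 5 = -20$)
$c{\left(C,j \right)} = 2 + C \left(20 + j + 5 C\right)$ ($c{\left(C,j \right)} = \left(j - \left(- 5 C - 20\right)\right) C + 2 = \left(j - \left(-20 - 5 C\right)\right) C + 2 = \left(j + \left(20 + 5 C\right)\right) C + 2 = \left(20 + j + 5 C\right) C + 2 = C \left(20 + j + 5 C\right) + 2 = 2 + C \left(20 + j + 5 C\right)$)
$128 c{\left(-2,l - -2 \right)} = 128 \left(2 + 5 \left(-2\right)^{2} + 20 \left(-2\right) - 2 \left(0 - -2\right)\right) = 128 \left(2 + 5 \cdot 4 - 40 - 2 \left(0 + 2\right)\right) = 128 \left(2 + 20 - 40 - 4\right) = 128 \left(-22\right) = -2816$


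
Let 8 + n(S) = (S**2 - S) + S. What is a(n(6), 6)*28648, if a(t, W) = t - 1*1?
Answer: 773496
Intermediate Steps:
n(S) = -8 + S**2 (n(S) = -8 + ((S**2 - S) + S) = -8 + S**2)
a(t, W) = -1 + t (a(t, W) = t - 1 = -1 + t)
a(n(6), 6)*28648 = (-1 + (-8 + 6**2))*28648 = (-1 + (-8 + 36))*28648 = (-1 + 28)*28648 = 27*28648 = 773496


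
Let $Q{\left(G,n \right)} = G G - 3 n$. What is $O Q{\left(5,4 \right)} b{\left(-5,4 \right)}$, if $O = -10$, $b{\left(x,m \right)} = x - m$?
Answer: $1170$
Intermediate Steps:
$Q{\left(G,n \right)} = G^{2} - 3 n$
$O Q{\left(5,4 \right)} b{\left(-5,4 \right)} = - 10 \left(5^{2} - 12\right) \left(-5 - 4\right) = - 10 \left(25 - 12\right) \left(-5 - 4\right) = \left(-10\right) 13 \left(-9\right) = \left(-130\right) \left(-9\right) = 1170$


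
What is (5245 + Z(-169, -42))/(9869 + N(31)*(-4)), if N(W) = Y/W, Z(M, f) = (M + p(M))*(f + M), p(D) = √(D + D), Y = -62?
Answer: 40904/9877 - 2743*I*√2/9877 ≈ 4.1413 - 0.39275*I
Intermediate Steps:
p(D) = √2*√D (p(D) = √(2*D) = √2*√D)
Z(M, f) = (M + f)*(M + √2*√M) (Z(M, f) = (M + √2*√M)*(f + M) = (M + √2*√M)*(M + f) = (M + f)*(M + √2*√M))
N(W) = -62/W
(5245 + Z(-169, -42))/(9869 + N(31)*(-4)) = (5245 + ((-169)² - 169*(-42) + √2*(-169)^(3/2) - 42*√2*√(-169)))/(9869 - 62/31*(-4)) = (5245 + (28561 + 7098 + √2*(-2197*I) - 42*√2*13*I))/(9869 - 62*1/31*(-4)) = (5245 + (28561 + 7098 - 2197*I*√2 - 546*I*√2))/(9869 - 2*(-4)) = (5245 + (35659 - 2743*I*√2))/(9869 + 8) = (40904 - 2743*I*√2)/9877 = (40904 - 2743*I*√2)*(1/9877) = 40904/9877 - 2743*I*√2/9877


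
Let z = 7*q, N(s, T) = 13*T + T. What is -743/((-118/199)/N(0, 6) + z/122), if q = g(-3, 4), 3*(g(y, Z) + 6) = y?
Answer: 189404817/104185 ≈ 1818.0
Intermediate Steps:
N(s, T) = 14*T
g(y, Z) = -6 + y/3
q = -7 (q = -6 + (⅓)*(-3) = -6 - 1 = -7)
z = -49 (z = 7*(-7) = -49)
-743/((-118/199)/N(0, 6) + z/122) = -743/((-118/199)/((14*6)) - 49/122) = -743/(-118*1/199/84 - 49*1/122) = -743/(-118/199*1/84 - 49/122) = -743/(-59/8358 - 49/122) = -743/(-104185/254919) = -743*(-254919/104185) = 189404817/104185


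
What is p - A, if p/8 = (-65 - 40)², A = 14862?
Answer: 73338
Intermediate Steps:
p = 88200 (p = 8*(-65 - 40)² = 8*(-105)² = 8*11025 = 88200)
p - A = 88200 - 1*14862 = 88200 - 14862 = 73338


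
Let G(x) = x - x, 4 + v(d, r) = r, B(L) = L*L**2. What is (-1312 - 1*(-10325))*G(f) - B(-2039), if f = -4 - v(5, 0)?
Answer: 8477185319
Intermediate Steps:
B(L) = L**3
v(d, r) = -4 + r
f = 0 (f = -4 - (-4 + 0) = -4 - 1*(-4) = -4 + 4 = 0)
G(x) = 0
(-1312 - 1*(-10325))*G(f) - B(-2039) = (-1312 - 1*(-10325))*0 - 1*(-2039)**3 = (-1312 + 10325)*0 - 1*(-8477185319) = 9013*0 + 8477185319 = 0 + 8477185319 = 8477185319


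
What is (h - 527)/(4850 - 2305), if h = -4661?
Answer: -5188/2545 ≈ -2.0385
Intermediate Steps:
(h - 527)/(4850 - 2305) = (-4661 - 527)/(4850 - 2305) = -5188/2545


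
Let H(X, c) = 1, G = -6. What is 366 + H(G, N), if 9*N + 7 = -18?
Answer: 367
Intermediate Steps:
N = -25/9 (N = -7/9 + (⅑)*(-18) = -7/9 - 2 = -25/9 ≈ -2.7778)
366 + H(G, N) = 366 + 1 = 367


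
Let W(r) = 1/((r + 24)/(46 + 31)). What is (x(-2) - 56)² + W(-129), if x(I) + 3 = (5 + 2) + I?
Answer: 43729/15 ≈ 2915.3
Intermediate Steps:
x(I) = 4 + I (x(I) = -3 + ((5 + 2) + I) = -3 + (7 + I) = 4 + I)
W(r) = 1/(24/77 + r/77) (W(r) = 1/((24 + r)/77) = 1/((24 + r)*(1/77)) = 1/(24/77 + r/77))
(x(-2) - 56)² + W(-129) = ((4 - 2) - 56)² + 77/(24 - 129) = (2 - 56)² + 77/(-105) = (-54)² + 77*(-1/105) = 2916 - 11/15 = 43729/15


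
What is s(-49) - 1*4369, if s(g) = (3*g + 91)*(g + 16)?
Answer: -2521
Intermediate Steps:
s(g) = (16 + g)*(91 + 3*g) (s(g) = (91 + 3*g)*(16 + g) = (16 + g)*(91 + 3*g))
s(-49) - 1*4369 = (1456 + 3*(-49)² + 139*(-49)) - 1*4369 = (1456 + 3*2401 - 6811) - 4369 = (1456 + 7203 - 6811) - 4369 = 1848 - 4369 = -2521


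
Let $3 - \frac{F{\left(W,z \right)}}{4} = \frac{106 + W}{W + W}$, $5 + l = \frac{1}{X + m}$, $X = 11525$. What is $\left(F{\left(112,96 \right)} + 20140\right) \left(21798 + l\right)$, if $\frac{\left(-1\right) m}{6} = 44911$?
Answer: $\frac{792811040968791}{1805587} \approx 4.3909 \cdot 10^{8}$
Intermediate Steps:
$m = -269466$ ($m = \left(-6\right) 44911 = -269466$)
$l = - \frac{1289706}{257941}$ ($l = -5 + \frac{1}{11525 - 269466} = -5 + \frac{1}{-257941} = -5 - \frac{1}{257941} = - \frac{1289706}{257941} \approx -5.0$)
$F{\left(W,z \right)} = 12 - \frac{2 \left(106 + W\right)}{W}$ ($F{\left(W,z \right)} = 12 - 4 \frac{106 + W}{W + W} = 12 - 4 \frac{106 + W}{2 W} = 12 - \frac{2 \left(106 + W\right)}{W}$)
$\left(F{\left(112,96 \right)} + 20140\right) \left(21798 + l\right) = \left(\left(10 - \frac{212}{112}\right) + 20140\right) \left(21798 - \frac{1289706}{257941}\right) = \left(\left(10 - \frac{53}{28}\right) + 20140\right) \frac{5621308212}{257941} = \left(\frac{227}{28} + 20140\right) \frac{5621308212}{257941} = \frac{564147}{28} \cdot \frac{5621308212}{257941} = \frac{792811040968791}{1805587}$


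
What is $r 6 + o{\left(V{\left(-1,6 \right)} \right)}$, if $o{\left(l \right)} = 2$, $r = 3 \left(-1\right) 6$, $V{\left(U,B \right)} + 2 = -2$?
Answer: $-106$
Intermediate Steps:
$V{\left(U,B \right)} = -4$ ($V{\left(U,B \right)} = -2 - 2 = -4$)
$r = -18$ ($r = \left(-3\right) 6 = -18$)
$r 6 + o{\left(V{\left(-1,6 \right)} \right)} = \left(-18\right) 6 + 2 = -108 + 2 = -106$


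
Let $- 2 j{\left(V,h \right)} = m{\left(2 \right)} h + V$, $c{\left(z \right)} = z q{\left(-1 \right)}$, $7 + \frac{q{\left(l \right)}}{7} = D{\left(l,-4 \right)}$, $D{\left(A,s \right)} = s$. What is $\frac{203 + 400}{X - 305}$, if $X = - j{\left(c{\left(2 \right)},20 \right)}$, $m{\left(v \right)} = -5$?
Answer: $- \frac{67}{48} \approx -1.3958$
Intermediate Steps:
$q{\left(l \right)} = -77$ ($q{\left(l \right)} = -49 + 7 \left(-4\right) = -49 - 28 = -77$)
$c{\left(z \right)} = - 77 z$ ($c{\left(z \right)} = z \left(-77\right) = - 77 z$)
$j{\left(V,h \right)} = - \frac{V}{2} + \frac{5 h}{2}$ ($j{\left(V,h \right)} = - \frac{- 5 h + V}{2} = - \frac{V - 5 h}{2} = - \frac{V}{2} + \frac{5 h}{2}$)
$X = -127$ ($X = - (- \frac{\left(-77\right) 2}{2} + \frac{5}{2} \cdot 20) = - (\left(- \frac{1}{2}\right) \left(-154\right) + 50) = - (77 + 50) = \left(-1\right) 127 = -127$)
$\frac{203 + 400}{X - 305} = \frac{203 + 400}{-127 - 305} = \frac{603}{-432} = 603 \left(- \frac{1}{432}\right) = - \frac{67}{48}$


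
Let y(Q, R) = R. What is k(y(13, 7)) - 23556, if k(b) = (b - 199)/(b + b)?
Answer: -164988/7 ≈ -23570.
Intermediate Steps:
k(b) = (-199 + b)/(2*b) (k(b) = (-199 + b)/((2*b)) = (-199 + b)*(1/(2*b)) = (-199 + b)/(2*b))
k(y(13, 7)) - 23556 = (½)*(-199 + 7)/7 - 23556 = (½)*(⅐)*(-192) - 23556 = -96/7 - 23556 = -164988/7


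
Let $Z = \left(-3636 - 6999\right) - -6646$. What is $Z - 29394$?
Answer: $-33383$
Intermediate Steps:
$Z = -3989$ ($Z = \left(-3636 - 6999\right) + 6646 = -10635 + 6646 = -3989$)
$Z - 29394 = -3989 - 29394 = -33383$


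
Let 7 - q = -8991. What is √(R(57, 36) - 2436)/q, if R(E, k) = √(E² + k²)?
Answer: √(-2436 + 3*√505)/8998 ≈ 0.0054088*I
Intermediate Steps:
q = 8998 (q = 7 - 1*(-8991) = 7 + 8991 = 8998)
√(R(57, 36) - 2436)/q = √(√(57² + 36²) - 2436)/8998 = √(√(3249 + 1296) - 2436)*(1/8998) = √(√4545 - 2436)*(1/8998) = √(3*√505 - 2436)*(1/8998) = √(-2436 + 3*√505)*(1/8998) = √(-2436 + 3*√505)/8998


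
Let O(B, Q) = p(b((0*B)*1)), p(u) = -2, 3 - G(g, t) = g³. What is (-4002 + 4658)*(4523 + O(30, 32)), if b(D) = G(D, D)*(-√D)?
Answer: 2965776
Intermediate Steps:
G(g, t) = 3 - g³
b(D) = -√D*(3 - D³) (b(D) = (3 - D³)*(-√D) = -√D*(3 - D³))
O(B, Q) = -2
(-4002 + 4658)*(4523 + O(30, 32)) = (-4002 + 4658)*(4523 - 2) = 656*4521 = 2965776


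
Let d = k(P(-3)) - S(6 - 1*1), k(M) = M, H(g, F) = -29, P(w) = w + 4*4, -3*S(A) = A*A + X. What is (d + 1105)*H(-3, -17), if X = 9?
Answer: -98252/3 ≈ -32751.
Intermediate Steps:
S(A) = -3 - A**2/3 (S(A) = -(A*A + 9)/3 = -(A**2 + 9)/3 = -(9 + A**2)/3 = -3 - A**2/3)
P(w) = 16 + w (P(w) = w + 16 = 16 + w)
d = 73/3 (d = (16 - 3) - (-3 - (6 - 1*1)**2/3) = 13 - (-3 - (6 - 1)**2/3) = 13 - (-3 - 1/3*5**2) = 13 - (-3 - 1/3*25) = 13 - (-3 - 25/3) = 13 - 1*(-34/3) = 13 + 34/3 = 73/3 ≈ 24.333)
(d + 1105)*H(-3, -17) = (73/3 + 1105)*(-29) = (3388/3)*(-29) = -98252/3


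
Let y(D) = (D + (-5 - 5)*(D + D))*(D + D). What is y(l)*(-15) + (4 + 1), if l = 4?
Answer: 9125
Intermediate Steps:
y(D) = -38*D² (y(D) = (D - 20*D)*(2*D) = (-19*D)*(2*D) = -38*D²)
y(l)*(-15) + (4 + 1) = -38*4²*(-15) + (4 + 1) = -38*16*(-15) + 5 = -608*(-15) + 5 = 9120 + 5 = 9125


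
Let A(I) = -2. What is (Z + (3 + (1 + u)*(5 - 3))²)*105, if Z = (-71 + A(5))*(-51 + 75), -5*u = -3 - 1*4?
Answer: -887859/5 ≈ -1.7757e+5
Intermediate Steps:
u = 7/5 (u = -(-3 - 1*4)/5 = -(-3 - 4)/5 = -⅕*(-7) = 7/5 ≈ 1.4000)
Z = -1752 (Z = (-71 - 2)*(-51 + 75) = -73*24 = -1752)
(Z + (3 + (1 + u)*(5 - 3))²)*105 = (-1752 + (3 + (1 + 7/5)*(5 - 3))²)*105 = (-1752 + (3 + (12/5)*2)²)*105 = (-1752 + (3 + 24/5)²)*105 = (-1752 + (39/5)²)*105 = (-1752 + 1521/25)*105 = -42279/25*105 = -887859/5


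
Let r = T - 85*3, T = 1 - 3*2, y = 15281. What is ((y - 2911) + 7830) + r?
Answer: 19940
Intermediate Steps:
T = -5 (T = 1 - 6 = -5)
r = -260 (r = -5 - 85*3 = -5 - 255 = -260)
((y - 2911) + 7830) + r = ((15281 - 2911) + 7830) - 260 = (12370 + 7830) - 260 = 20200 - 260 = 19940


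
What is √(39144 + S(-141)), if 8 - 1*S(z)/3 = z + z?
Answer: 9*√494 ≈ 200.03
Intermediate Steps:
S(z) = 24 - 6*z (S(z) = 24 - 3*(z + z) = 24 - 6*z)
√(39144 + S(-141)) = √(39144 + (24 - 6*(-141))) = √(39144 + (24 + 846)) = √(39144 + 870) = √40014 = 9*√494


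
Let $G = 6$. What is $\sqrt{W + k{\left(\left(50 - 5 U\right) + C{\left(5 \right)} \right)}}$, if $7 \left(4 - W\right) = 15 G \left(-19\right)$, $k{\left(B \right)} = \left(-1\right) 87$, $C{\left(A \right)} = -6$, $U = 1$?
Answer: $\frac{\sqrt{7903}}{7} \approx 12.7$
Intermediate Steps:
$k{\left(B \right)} = -87$
$W = \frac{1738}{7}$ ($W = 4 - \frac{15 \cdot 6 \left(-19\right)}{7} = 4 - \frac{90 \left(-19\right)}{7} = 4 - - \frac{1710}{7} = 4 + \frac{1710}{7} = \frac{1738}{7} \approx 248.29$)
$\sqrt{W + k{\left(\left(50 - 5 U\right) + C{\left(5 \right)} \right)}} = \sqrt{\frac{1738}{7} - 87} = \sqrt{\frac{1129}{7}} = \frac{\sqrt{7903}}{7}$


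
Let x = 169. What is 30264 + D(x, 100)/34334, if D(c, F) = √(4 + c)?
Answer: 30264 + √173/34334 ≈ 30264.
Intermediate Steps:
30264 + D(x, 100)/34334 = 30264 + √(4 + 169)/34334 = 30264 + √173*(1/34334) = 30264 + √173/34334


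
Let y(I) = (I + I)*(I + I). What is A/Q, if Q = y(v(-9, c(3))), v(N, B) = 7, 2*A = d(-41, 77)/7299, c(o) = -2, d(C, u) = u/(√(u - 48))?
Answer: 11*√29/11853576 ≈ 4.9974e-6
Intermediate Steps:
d(C, u) = u/√(-48 + u) (d(C, u) = u/(√(-48 + u)) = u/√(-48 + u))
A = 77*√29/423342 (A = ((77/√(-48 + 77))/7299)/2 = ((77/√29)*(1/7299))/2 = ((77*(√29/29))*(1/7299))/2 = ((77*√29/29)*(1/7299))/2 = (77*√29/211671)/2 = 77*√29/423342 ≈ 0.00097949)
y(I) = 4*I² (y(I) = (2*I)*(2*I) = 4*I²)
Q = 196 (Q = 4*7² = 4*49 = 196)
A/Q = (77*√29/423342)/196 = (77*√29/423342)*(1/196) = 11*√29/11853576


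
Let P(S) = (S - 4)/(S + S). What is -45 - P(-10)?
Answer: -457/10 ≈ -45.700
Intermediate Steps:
P(S) = (-4 + S)/(2*S) (P(S) = (-4 + S)/((2*S)) = (-4 + S)*(1/(2*S)) = (-4 + S)/(2*S))
-45 - P(-10) = -45 - (-4 - 10)/(2*(-10)) = -45 - (-1)*(-14)/(2*10) = -45 - 1*7/10 = -45 - 7/10 = -457/10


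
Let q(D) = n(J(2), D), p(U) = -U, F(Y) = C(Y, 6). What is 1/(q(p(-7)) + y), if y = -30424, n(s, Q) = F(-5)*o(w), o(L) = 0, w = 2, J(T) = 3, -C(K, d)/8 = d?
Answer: -1/30424 ≈ -3.2869e-5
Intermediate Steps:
C(K, d) = -8*d
F(Y) = -48 (F(Y) = -8*6 = -48)
n(s, Q) = 0 (n(s, Q) = -48*0 = 0)
q(D) = 0
1/(q(p(-7)) + y) = 1/(0 - 30424) = 1/(-30424) = -1/30424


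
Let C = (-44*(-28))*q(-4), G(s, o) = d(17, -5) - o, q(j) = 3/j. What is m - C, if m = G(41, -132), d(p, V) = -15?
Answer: 1041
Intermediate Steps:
G(s, o) = -15 - o
C = -924 (C = (-44*(-28))*(3/(-4)) = 1232*(3*(-¼)) = 1232*(-¾) = -924)
m = 117 (m = -15 - 1*(-132) = -15 + 132 = 117)
m - C = 117 - 1*(-924) = 117 + 924 = 1041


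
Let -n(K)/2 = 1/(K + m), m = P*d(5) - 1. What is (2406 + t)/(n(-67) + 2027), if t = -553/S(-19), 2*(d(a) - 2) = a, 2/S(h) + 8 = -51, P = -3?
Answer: 6102557/660810 ≈ 9.2350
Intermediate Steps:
S(h) = -2/59 (S(h) = 2/(-8 - 51) = 2/(-59) = 2*(-1/59) = -2/59)
d(a) = 2 + a/2
t = 32627/2 (t = -553/(-2/59) = -553*(-59/2) = 32627/2 ≈ 16314.)
m = -29/2 (m = -3*(2 + (1/2)*5) - 1 = -3*(2 + 5/2) - 1 = -3*9/2 - 1 = -27/2 - 1 = -29/2 ≈ -14.500)
n(K) = -2/(-29/2 + K) (n(K) = -2/(K - 29/2) = -2/(-29/2 + K))
(2406 + t)/(n(-67) + 2027) = (2406 + 32627/2)/(-4/(-29 + 2*(-67)) + 2027) = 37439/(2*(-4/(-29 - 134) + 2027)) = 37439/(2*(-4/(-163) + 2027)) = 37439/(2*(-4*(-1/163) + 2027)) = 37439/(2*(4/163 + 2027)) = 37439/(2*(330405/163)) = (37439/2)*(163/330405) = 6102557/660810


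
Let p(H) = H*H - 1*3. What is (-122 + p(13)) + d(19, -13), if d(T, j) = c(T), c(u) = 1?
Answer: 45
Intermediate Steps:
d(T, j) = 1
p(H) = -3 + H² (p(H) = H² - 3 = -3 + H²)
(-122 + p(13)) + d(19, -13) = (-122 + (-3 + 13²)) + 1 = (-122 + (-3 + 169)) + 1 = (-122 + 166) + 1 = 44 + 1 = 45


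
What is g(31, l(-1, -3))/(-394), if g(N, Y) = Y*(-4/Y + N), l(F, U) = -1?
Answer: 35/394 ≈ 0.088832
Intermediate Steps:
g(N, Y) = Y*(N - 4/Y)
g(31, l(-1, -3))/(-394) = (-4 + 31*(-1))/(-394) = (-4 - 31)*(-1/394) = -35*(-1/394) = 35/394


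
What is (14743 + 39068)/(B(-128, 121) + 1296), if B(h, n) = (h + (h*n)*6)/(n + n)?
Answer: 6511131/110288 ≈ 59.038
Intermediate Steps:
B(h, n) = (h + 6*h*n)/(2*n) (B(h, n) = (h + 6*h*n)/((2*n)) = (h + 6*h*n)*(1/(2*n)) = (h + 6*h*n)/(2*n))
(14743 + 39068)/(B(-128, 121) + 1296) = (14743 + 39068)/((3*(-128) + (1/2)*(-128)/121) + 1296) = 53811/((-384 + (1/2)*(-128)*(1/121)) + 1296) = 53811/((-384 - 64/121) + 1296) = 53811/(-46528/121 + 1296) = 53811/(110288/121) = 53811*(121/110288) = 6511131/110288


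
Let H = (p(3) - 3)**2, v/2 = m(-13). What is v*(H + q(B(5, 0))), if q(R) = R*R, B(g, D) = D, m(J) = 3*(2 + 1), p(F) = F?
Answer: 0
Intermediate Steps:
m(J) = 9 (m(J) = 3*3 = 9)
q(R) = R**2
v = 18 (v = 2*9 = 18)
H = 0 (H = (3 - 3)**2 = 0**2 = 0)
v*(H + q(B(5, 0))) = 18*(0 + 0**2) = 18*(0 + 0) = 18*0 = 0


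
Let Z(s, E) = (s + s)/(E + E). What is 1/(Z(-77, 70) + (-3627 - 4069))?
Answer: -10/76971 ≈ -0.00012992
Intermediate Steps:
Z(s, E) = s/E (Z(s, E) = (2*s)/((2*E)) = (2*s)*(1/(2*E)) = s/E)
1/(Z(-77, 70) + (-3627 - 4069)) = 1/(-77/70 + (-3627 - 4069)) = 1/(-77*1/70 - 7696) = 1/(-11/10 - 7696) = 1/(-76971/10) = -10/76971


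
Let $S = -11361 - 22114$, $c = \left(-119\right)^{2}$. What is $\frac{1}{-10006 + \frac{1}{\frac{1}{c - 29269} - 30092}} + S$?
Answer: $- \frac{152278684793966687}{4549027164730} \approx -33475.0$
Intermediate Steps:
$c = 14161$
$S = -33475$
$\frac{1}{-10006 + \frac{1}{\frac{1}{c - 29269} - 30092}} + S = \frac{1}{-10006 + \frac{1}{\frac{1}{14161 - 29269} - 30092}} - 33475 = \frac{1}{-10006 + \frac{1}{\frac{1}{-15108} - 30092}} - 33475 = \frac{1}{-10006 + \frac{1}{- \frac{1}{15108} - 30092}} - 33475 = \frac{1}{-10006 + \frac{1}{- \frac{454629937}{15108}}} - 33475 = \frac{1}{-10006 - \frac{15108}{454629937}} - 33475 = \frac{1}{- \frac{4549027164730}{454629937}} - 33475 = - \frac{454629937}{4549027164730} - 33475 = - \frac{152278684793966687}{4549027164730}$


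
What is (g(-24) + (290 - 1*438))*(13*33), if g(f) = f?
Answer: -73788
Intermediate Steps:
(g(-24) + (290 - 1*438))*(13*33) = (-24 + (290 - 1*438))*(13*33) = (-24 + (290 - 438))*429 = (-24 - 148)*429 = -172*429 = -73788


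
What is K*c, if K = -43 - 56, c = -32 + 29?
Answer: 297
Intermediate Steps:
c = -3
K = -99
K*c = -99*(-3) = 297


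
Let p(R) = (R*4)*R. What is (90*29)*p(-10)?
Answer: 1044000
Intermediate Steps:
p(R) = 4*R² (p(R) = (4*R)*R = 4*R²)
(90*29)*p(-10) = (90*29)*(4*(-10)²) = 2610*(4*100) = 2610*400 = 1044000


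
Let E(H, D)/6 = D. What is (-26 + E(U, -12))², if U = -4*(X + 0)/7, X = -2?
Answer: 9604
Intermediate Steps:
U = 8/7 (U = -4*(-2 + 0)/7 = -4*(-2)*(⅐) = 8*(⅐) = 8/7 ≈ 1.1429)
E(H, D) = 6*D
(-26 + E(U, -12))² = (-26 + 6*(-12))² = (-26 - 72)² = (-98)² = 9604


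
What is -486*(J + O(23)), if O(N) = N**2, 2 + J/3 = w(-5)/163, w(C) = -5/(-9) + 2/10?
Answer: -207160578/815 ≈ -2.5418e+5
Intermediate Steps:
w(C) = 34/45 (w(C) = -5*(-1/9) + 2*(1/10) = 5/9 + 1/5 = 34/45)
J = -14636/2445 (J = -6 + 3*((34/45)/163) = -6 + 3*((34/45)*(1/163)) = -6 + 3*(34/7335) = -6 + 34/2445 = -14636/2445 ≈ -5.9861)
-486*(J + O(23)) = -486*(-14636/2445 + 23**2) = -486*(-14636/2445 + 529) = -486*1278769/2445 = -207160578/815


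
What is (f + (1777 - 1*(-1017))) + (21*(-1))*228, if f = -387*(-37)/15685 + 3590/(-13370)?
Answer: -41802351342/20970845 ≈ -1993.4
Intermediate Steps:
f = 13513588/20970845 (f = 14319*(1/15685) + 3590*(-1/13370) = 14319/15685 - 359/1337 = 13513588/20970845 ≈ 0.64440)
(f + (1777 - 1*(-1017))) + (21*(-1))*228 = (13513588/20970845 + (1777 - 1*(-1017))) + (21*(-1))*228 = (13513588/20970845 + (1777 + 1017)) - 21*228 = (13513588/20970845 + 2794) - 4788 = 58606054518/20970845 - 4788 = -41802351342/20970845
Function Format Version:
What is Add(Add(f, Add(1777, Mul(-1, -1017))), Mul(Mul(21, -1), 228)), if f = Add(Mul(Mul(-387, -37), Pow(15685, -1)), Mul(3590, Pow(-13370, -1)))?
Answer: Rational(-41802351342, 20970845) ≈ -1993.4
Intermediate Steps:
f = Rational(13513588, 20970845) (f = Add(Mul(14319, Rational(1, 15685)), Mul(3590, Rational(-1, 13370))) = Add(Rational(14319, 15685), Rational(-359, 1337)) = Rational(13513588, 20970845) ≈ 0.64440)
Add(Add(f, Add(1777, Mul(-1, -1017))), Mul(Mul(21, -1), 228)) = Add(Add(Rational(13513588, 20970845), Add(1777, Mul(-1, -1017))), Mul(Mul(21, -1), 228)) = Add(Add(Rational(13513588, 20970845), Add(1777, 1017)), Mul(-21, 228)) = Add(Add(Rational(13513588, 20970845), 2794), -4788) = Add(Rational(58606054518, 20970845), -4788) = Rational(-41802351342, 20970845)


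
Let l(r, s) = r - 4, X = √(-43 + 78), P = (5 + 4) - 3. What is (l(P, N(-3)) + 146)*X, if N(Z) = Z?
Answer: 148*√35 ≈ 875.58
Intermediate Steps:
P = 6 (P = 9 - 3 = 6)
X = √35 ≈ 5.9161
l(r, s) = -4 + r
(l(P, N(-3)) + 146)*X = ((-4 + 6) + 146)*√35 = (2 + 146)*√35 = 148*√35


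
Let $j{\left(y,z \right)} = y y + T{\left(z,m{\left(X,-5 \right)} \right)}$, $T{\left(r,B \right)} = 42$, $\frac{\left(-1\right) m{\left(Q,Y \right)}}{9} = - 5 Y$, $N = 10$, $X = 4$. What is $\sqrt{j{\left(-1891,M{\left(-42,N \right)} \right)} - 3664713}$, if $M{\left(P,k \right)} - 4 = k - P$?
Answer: $i \sqrt{88790} \approx 297.98 i$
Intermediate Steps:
$m{\left(Q,Y \right)} = 45 Y$ ($m{\left(Q,Y \right)} = - 9 \left(- 5 Y\right) = 45 Y$)
$M{\left(P,k \right)} = 4 + k - P$ ($M{\left(P,k \right)} = 4 - \left(P - k\right) = 4 + k - P$)
$j{\left(y,z \right)} = 42 + y^{2}$ ($j{\left(y,z \right)} = y y + 42 = y^{2} + 42 = 42 + y^{2}$)
$\sqrt{j{\left(-1891,M{\left(-42,N \right)} \right)} - 3664713} = \sqrt{\left(42 + \left(-1891\right)^{2}\right) - 3664713} = \sqrt{\left(42 + 3575881\right) - 3664713} = \sqrt{3575923 - 3664713} = \sqrt{-88790} = i \sqrt{88790}$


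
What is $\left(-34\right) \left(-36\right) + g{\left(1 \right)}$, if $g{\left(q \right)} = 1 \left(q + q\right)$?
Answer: $1226$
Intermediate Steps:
$g{\left(q \right)} = 2 q$ ($g{\left(q \right)} = 1 \cdot 2 q = 2 q$)
$\left(-34\right) \left(-36\right) + g{\left(1 \right)} = \left(-34\right) \left(-36\right) + 2 \cdot 1 = 1224 + 2 = 1226$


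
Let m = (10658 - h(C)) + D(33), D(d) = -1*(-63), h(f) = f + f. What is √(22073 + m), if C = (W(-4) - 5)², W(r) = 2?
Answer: 2*√8194 ≈ 181.04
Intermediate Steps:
C = 9 (C = (2 - 5)² = (-3)² = 9)
h(f) = 2*f
D(d) = 63
m = 10703 (m = (10658 - 2*9) + 63 = (10658 - 1*18) + 63 = (10658 - 18) + 63 = 10640 + 63 = 10703)
√(22073 + m) = √(22073 + 10703) = √32776 = 2*√8194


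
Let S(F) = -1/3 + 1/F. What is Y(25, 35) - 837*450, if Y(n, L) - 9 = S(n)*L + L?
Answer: -5649244/15 ≈ -3.7662e+5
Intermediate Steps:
S(F) = -⅓ + 1/F (S(F) = -1*⅓ + 1/F = -⅓ + 1/F)
Y(n, L) = 9 + L + L*(3 - n)/(3*n) (Y(n, L) = 9 + (((3 - n)/(3*n))*L + L) = 9 + (L*(3 - n)/(3*n) + L) = 9 + (L + L*(3 - n)/(3*n)) = 9 + L + L*(3 - n)/(3*n))
Y(25, 35) - 837*450 = (9 + (⅔)*35 + 35/25) - 837*450 = (9 + 70/3 + 35*(1/25)) - 376650 = (9 + 70/3 + 7/5) - 376650 = 506/15 - 376650 = -5649244/15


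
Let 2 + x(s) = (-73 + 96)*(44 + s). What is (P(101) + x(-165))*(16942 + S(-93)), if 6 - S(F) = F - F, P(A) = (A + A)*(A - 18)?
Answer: 236949988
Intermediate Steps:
x(s) = 1010 + 23*s (x(s) = -2 + (-73 + 96)*(44 + s) = -2 + 23*(44 + s) = -2 + (1012 + 23*s) = 1010 + 23*s)
P(A) = 2*A*(-18 + A) (P(A) = (2*A)*(-18 + A) = 2*A*(-18 + A))
S(F) = 6 (S(F) = 6 - (F - F) = 6 - 1*0 = 6 + 0 = 6)
(P(101) + x(-165))*(16942 + S(-93)) = (2*101*(-18 + 101) + (1010 + 23*(-165)))*(16942 + 6) = (2*101*83 + (1010 - 3795))*16948 = (16766 - 2785)*16948 = 13981*16948 = 236949988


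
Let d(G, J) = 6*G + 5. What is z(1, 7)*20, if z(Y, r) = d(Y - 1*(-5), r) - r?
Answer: 680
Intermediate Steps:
d(G, J) = 5 + 6*G
z(Y, r) = 35 - r + 6*Y (z(Y, r) = (5 + 6*(Y - 1*(-5))) - r = (5 + 6*(Y + 5)) - r = (5 + 6*(5 + Y)) - r = (5 + (30 + 6*Y)) - r = (35 + 6*Y) - r = 35 - r + 6*Y)
z(1, 7)*20 = (35 - 1*7 + 6*1)*20 = (35 - 7 + 6)*20 = 34*20 = 680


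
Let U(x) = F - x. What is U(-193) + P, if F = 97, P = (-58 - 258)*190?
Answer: -59750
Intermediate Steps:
P = -60040 (P = -316*190 = -60040)
U(x) = 97 - x
U(-193) + P = (97 - 1*(-193)) - 60040 = (97 + 193) - 60040 = 290 - 60040 = -59750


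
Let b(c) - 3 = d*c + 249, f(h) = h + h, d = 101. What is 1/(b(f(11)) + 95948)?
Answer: 1/98422 ≈ 1.0160e-5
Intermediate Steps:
f(h) = 2*h
b(c) = 252 + 101*c (b(c) = 3 + (101*c + 249) = 3 + (249 + 101*c) = 252 + 101*c)
1/(b(f(11)) + 95948) = 1/((252 + 101*(2*11)) + 95948) = 1/((252 + 101*22) + 95948) = 1/((252 + 2222) + 95948) = 1/(2474 + 95948) = 1/98422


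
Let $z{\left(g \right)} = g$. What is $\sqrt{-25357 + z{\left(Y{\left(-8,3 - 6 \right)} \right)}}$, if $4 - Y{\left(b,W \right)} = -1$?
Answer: $2 i \sqrt{6338} \approx 159.22 i$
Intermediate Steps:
$Y{\left(b,W \right)} = 5$ ($Y{\left(b,W \right)} = 4 - -1 = 4 + 1 = 5$)
$\sqrt{-25357 + z{\left(Y{\left(-8,3 - 6 \right)} \right)}} = \sqrt{-25357 + 5} = \sqrt{-25352} = 2 i \sqrt{6338}$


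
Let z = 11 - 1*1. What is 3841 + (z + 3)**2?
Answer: 4010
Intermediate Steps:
z = 10 (z = 11 - 1 = 10)
3841 + (z + 3)**2 = 3841 + (10 + 3)**2 = 3841 + 13**2 = 3841 + 169 = 4010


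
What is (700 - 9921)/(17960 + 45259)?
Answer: -9221/63219 ≈ -0.14586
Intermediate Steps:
(700 - 9921)/(17960 + 45259) = -9221/63219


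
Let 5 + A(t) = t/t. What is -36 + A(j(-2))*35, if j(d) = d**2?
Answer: -176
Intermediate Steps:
A(t) = -4 (A(t) = -5 + t/t = -5 + 1 = -4)
-36 + A(j(-2))*35 = -36 - 4*35 = -36 - 140 = -176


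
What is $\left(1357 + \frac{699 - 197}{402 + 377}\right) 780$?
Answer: $\frac{824931900}{779} \approx 1.059 \cdot 10^{6}$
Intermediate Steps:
$\left(1357 + \frac{699 - 197}{402 + 377}\right) 780 = \left(1357 + \frac{502}{779}\right) 780 = \frac{1057605}{779} \cdot 780 = \frac{824931900}{779}$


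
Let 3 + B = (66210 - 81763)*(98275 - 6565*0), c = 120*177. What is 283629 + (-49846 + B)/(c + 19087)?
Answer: 1415626537/5761 ≈ 2.4573e+5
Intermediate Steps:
c = 21240
B = -1528471078 (B = -3 + (66210 - 81763)*(98275 - 6565*0) = -3 - 15553*(98275 + 0) = -3 - 15553*98275 = -3 - 1528471075 = -1528471078)
283629 + (-49846 + B)/(c + 19087) = 283629 + (-49846 - 1528471078)/(21240 + 19087) = 283629 - 1528520924/40327 = 283629 - 1528520924*1/40327 = 283629 - 218360132/5761 = 1415626537/5761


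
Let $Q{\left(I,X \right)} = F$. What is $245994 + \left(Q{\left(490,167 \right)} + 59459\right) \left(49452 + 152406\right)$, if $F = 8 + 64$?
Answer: $12017054592$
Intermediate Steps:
$F = 72$
$Q{\left(I,X \right)} = 72$
$245994 + \left(Q{\left(490,167 \right)} + 59459\right) \left(49452 + 152406\right) = 245994 + \left(72 + 59459\right) \left(49452 + 152406\right) = 245994 + 59531 \cdot 201858 = 245994 + 12016808598 = 12017054592$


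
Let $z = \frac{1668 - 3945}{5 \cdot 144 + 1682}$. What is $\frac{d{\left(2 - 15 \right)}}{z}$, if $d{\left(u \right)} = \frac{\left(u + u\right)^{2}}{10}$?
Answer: $- \frac{811876}{11385} \approx -71.311$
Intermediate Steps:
$z = - \frac{2277}{2402}$ ($z = - \frac{2277}{720 + 1682} = - \frac{2277}{2402} \approx -0.94796$)
$d{\left(u \right)} = \frac{2 u^{2}}{5}$ ($d{\left(u \right)} = \left(2 u\right)^{2} \cdot \frac{1}{10} = 4 u^{2} \cdot \frac{1}{10} = \frac{2 u^{2}}{5}$)
$\frac{d{\left(2 - 15 \right)}}{z} = \frac{\frac{2}{5} \left(2 - 15\right)^{2}}{- \frac{2277}{2402}} = \frac{2 \left(2 - 15\right)^{2}}{5} \left(- \frac{2402}{2277}\right) = \frac{2 \left(-13\right)^{2}}{5} \left(- \frac{2402}{2277}\right) = \frac{2}{5} \cdot 169 \left(- \frac{2402}{2277}\right) = \frac{338}{5} \left(- \frac{2402}{2277}\right) = - \frac{811876}{11385}$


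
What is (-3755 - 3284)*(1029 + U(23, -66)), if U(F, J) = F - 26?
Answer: -7222014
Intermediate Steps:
U(F, J) = -26 + F
(-3755 - 3284)*(1029 + U(23, -66)) = (-3755 - 3284)*(1029 + (-26 + 23)) = -7039*(1029 - 3) = -7039*1026 = -7222014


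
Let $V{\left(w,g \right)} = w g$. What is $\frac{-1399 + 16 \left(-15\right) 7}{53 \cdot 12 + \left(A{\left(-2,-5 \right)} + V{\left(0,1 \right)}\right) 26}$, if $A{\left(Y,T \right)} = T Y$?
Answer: $- \frac{3079}{896} \approx -3.4364$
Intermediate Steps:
$V{\left(w,g \right)} = g w$
$\frac{-1399 + 16 \left(-15\right) 7}{53 \cdot 12 + \left(A{\left(-2,-5 \right)} + V{\left(0,1 \right)}\right) 26} = \frac{-1399 + 16 \left(-15\right) 7}{53 \cdot 12 + \left(\left(-5\right) \left(-2\right) + 1 \cdot 0\right) 26} = \frac{-1399 - 1680}{636 + \left(10 + 0\right) 26} = \frac{-1399 - 1680}{636 + 10 \cdot 26} = - \frac{3079}{636 + 260} = - \frac{3079}{896}$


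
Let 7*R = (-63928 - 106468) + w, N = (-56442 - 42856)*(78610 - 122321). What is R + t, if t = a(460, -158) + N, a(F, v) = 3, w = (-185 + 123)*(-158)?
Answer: 30382743567/7 ≈ 4.3404e+9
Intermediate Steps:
w = 9796 (w = -62*(-158) = 9796)
N = 4340414878 (N = -99298*(-43711) = 4340414878)
t = 4340414881 (t = 3 + 4340414878 = 4340414881)
R = -160600/7 (R = ((-63928 - 106468) + 9796)/7 = (-170396 + 9796)/7 = (1/7)*(-160600) = -160600/7 ≈ -22943.)
R + t = -160600/7 + 4340414881 = 30382743567/7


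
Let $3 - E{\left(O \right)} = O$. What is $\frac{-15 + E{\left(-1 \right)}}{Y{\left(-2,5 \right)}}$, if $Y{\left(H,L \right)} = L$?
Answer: $- \frac{11}{5} \approx -2.2$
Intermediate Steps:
$E{\left(O \right)} = 3 - O$
$\frac{-15 + E{\left(-1 \right)}}{Y{\left(-2,5 \right)}} = \frac{-15 + \left(3 - -1\right)}{5} = \frac{-15 + \left(3 + 1\right)}{5} = \frac{-15 + 4}{5} = \frac{1}{5} \left(-11\right) = - \frac{11}{5}$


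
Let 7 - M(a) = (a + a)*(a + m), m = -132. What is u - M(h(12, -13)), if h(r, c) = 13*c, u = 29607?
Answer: 131338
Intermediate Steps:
M(a) = 7 - 2*a*(-132 + a) (M(a) = 7 - (a + a)*(a - 132) = 7 - 2*a*(-132 + a))
u - M(h(12, -13)) = 29607 - (7 - 2*(13*(-13))² + 264*(13*(-13))) = 29607 - (7 - 2*(-169)² + 264*(-169)) = 29607 - (7 - 2*28561 - 44616) = 29607 - (7 - 57122 - 44616) = 29607 - 1*(-101731) = 29607 + 101731 = 131338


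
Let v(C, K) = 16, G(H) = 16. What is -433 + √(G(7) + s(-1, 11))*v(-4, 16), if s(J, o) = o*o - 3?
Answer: -433 + 16*√134 ≈ -247.79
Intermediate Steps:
s(J, o) = -3 + o² (s(J, o) = o² - 3 = -3 + o²)
-433 + √(G(7) + s(-1, 11))*v(-4, 16) = -433 + √(16 + (-3 + 11²))*16 = -433 + √(16 + (-3 + 121))*16 = -433 + √(16 + 118)*16 = -433 + √134*16 = -433 + 16*√134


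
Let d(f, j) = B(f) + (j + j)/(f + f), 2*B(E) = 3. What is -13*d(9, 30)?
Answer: -377/6 ≈ -62.833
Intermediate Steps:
B(E) = 3/2 (B(E) = (½)*3 = 3/2)
d(f, j) = 3/2 + j/f (d(f, j) = 3/2 + (j + j)/(f + f) = 3/2 + (2*j)/((2*f)) = 3/2 + (2*j)*(1/(2*f)) = 3/2 + j/f)
-13*d(9, 30) = -13*(3/2 + 30/9) = -13*(3/2 + 30*(⅑)) = -13*(3/2 + 10/3) = -13*29/6 = -377/6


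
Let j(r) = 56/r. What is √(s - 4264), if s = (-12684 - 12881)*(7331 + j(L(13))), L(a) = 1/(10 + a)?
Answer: I*√220348999 ≈ 14844.0*I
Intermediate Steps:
s = -220344735 (s = (-12684 - 12881)*(7331 + 56/(1/(10 + 13))) = -25565*(7331 + 56/(1/23)) = -25565*(7331 + 56*23) = -25565*(7331 + 1288) = -25565*8619 = -220344735)
√(s - 4264) = √(-220344735 - 4264) = √(-220348999) = I*√220348999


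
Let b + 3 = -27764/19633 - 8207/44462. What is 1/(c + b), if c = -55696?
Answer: -872922446/48622302890753 ≈ -1.7953e-5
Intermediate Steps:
b = -4014338337/872922446 (b = -3 + (-27764/19633 - 8207/44462) = -3 - 1395570999/872922446 = -4014338337/872922446 ≈ -4.5987)
1/(c + b) = 1/(-55696 - 4014338337/872922446) = 1/(-48622302890753/872922446) = -872922446/48622302890753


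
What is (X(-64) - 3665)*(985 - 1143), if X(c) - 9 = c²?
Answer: -69520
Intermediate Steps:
X(c) = 9 + c²
(X(-64) - 3665)*(985 - 1143) = ((9 + (-64)²) - 3665)*(985 - 1143) = ((9 + 4096) - 3665)*(-158) = (4105 - 3665)*(-158) = 440*(-158) = -69520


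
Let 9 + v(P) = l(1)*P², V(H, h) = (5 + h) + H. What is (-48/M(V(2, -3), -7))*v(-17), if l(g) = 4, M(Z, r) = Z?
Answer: -13764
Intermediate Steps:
V(H, h) = 5 + H + h
v(P) = -9 + 4*P²
(-48/M(V(2, -3), -7))*v(-17) = (-48/(5 + 2 - 3))*(-9 + 4*(-17)²) = (-48/4)*(-9 + 4*289) = (-48*¼)*(-9 + 1156) = -12*1147 = -13764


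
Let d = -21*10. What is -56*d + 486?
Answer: 12246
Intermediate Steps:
d = -210
-56*d + 486 = -56*(-210) + 486 = 11760 + 486 = 12246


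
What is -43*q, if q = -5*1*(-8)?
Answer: -1720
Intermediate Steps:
q = 40 (q = -5*(-8) = 40)
-43*q = -43*40 = -1720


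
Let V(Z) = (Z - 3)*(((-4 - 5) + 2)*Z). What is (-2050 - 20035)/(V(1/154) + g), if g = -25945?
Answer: 74823980/87901199 ≈ 0.85123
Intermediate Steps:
V(Z) = -7*Z*(-3 + Z) (V(Z) = (-3 + Z)*((-9 + 2)*Z) = (-3 + Z)*(-7*Z) = -7*Z*(-3 + Z))
(-2050 - 20035)/(V(1/154) + g) = (-2050 - 20035)/(7*(3 - 1/154)/154 - 25945) = -22085/(7*(1/154)*(3 - 1*1/154) - 25945) = -22085/(7*(1/154)*(3 - 1/154) - 25945) = -22085/(7*(1/154)*(461/154) - 25945) = -22085/(461/3388 - 25945) = -22085/(-87901199/3388) = -22085*(-3388/87901199) = 74823980/87901199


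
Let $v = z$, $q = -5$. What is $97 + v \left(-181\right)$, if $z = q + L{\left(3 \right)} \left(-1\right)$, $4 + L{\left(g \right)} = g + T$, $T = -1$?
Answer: $640$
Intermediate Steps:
$L{\left(g \right)} = -5 + g$ ($L{\left(g \right)} = -4 + \left(g - 1\right) = -4 + \left(-1 + g\right) = -5 + g$)
$z = -3$ ($z = -5 + \left(-5 + 3\right) \left(-1\right) = -5 - -2 = -5 + 2 = -3$)
$v = -3$
$97 + v \left(-181\right) = 97 - -543 = 97 + 543 = 640$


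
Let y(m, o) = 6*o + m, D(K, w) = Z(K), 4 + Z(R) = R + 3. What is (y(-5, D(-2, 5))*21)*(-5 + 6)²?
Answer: -483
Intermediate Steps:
Z(R) = -1 + R (Z(R) = -4 + (R + 3) = -4 + (3 + R) = -1 + R)
D(K, w) = -1 + K
y(m, o) = m + 6*o
(y(-5, D(-2, 5))*21)*(-5 + 6)² = ((-5 + 6*(-1 - 2))*21)*(-5 + 6)² = ((-5 + 6*(-3))*21)*1² = ((-5 - 18)*21)*1 = -23*21*1 = -483*1 = -483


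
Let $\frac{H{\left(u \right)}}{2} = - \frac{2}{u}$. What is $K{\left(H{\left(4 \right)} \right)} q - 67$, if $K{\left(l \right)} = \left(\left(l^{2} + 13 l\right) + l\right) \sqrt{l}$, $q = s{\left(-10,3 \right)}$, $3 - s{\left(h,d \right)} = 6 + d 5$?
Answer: $-67 + 234 i \approx -67.0 + 234.0 i$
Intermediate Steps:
$H{\left(u \right)} = - \frac{4}{u}$ ($H{\left(u \right)} = 2 \left(- \frac{2}{u}\right) = - \frac{4}{u}$)
$s{\left(h,d \right)} = -3 - 5 d$ ($s{\left(h,d \right)} = 3 - \left(6 + d 5\right) = 3 - \left(6 + 5 d\right) = -3 - 5 d$)
$q = -18$ ($q = -3 - 15 = -18$)
$K{\left(l \right)} = \sqrt{l} \left(l^{2} + 14 l\right)$ ($K{\left(l \right)} = \left(l^{2} + 14 l\right) \sqrt{l} = \sqrt{l} \left(l^{2} + 14 l\right)$)
$K{\left(H{\left(4 \right)} \right)} q - 67 = \left(- \frac{4}{4}\right)^{\frac{3}{2}} \left(14 - \frac{4}{4}\right) \left(-18\right) - 67 = \left(\left(-4\right) \frac{1}{4}\right)^{\frac{3}{2}} \left(14 - 1\right) \left(-18\right) - 67 = \left(-1\right)^{\frac{3}{2}} \left(14 - 1\right) \left(-18\right) - 67 = - i 13 \left(-18\right) - 67 = - 13 i \left(-18\right) - 67 = 234 i - 67 = -67 + 234 i$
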